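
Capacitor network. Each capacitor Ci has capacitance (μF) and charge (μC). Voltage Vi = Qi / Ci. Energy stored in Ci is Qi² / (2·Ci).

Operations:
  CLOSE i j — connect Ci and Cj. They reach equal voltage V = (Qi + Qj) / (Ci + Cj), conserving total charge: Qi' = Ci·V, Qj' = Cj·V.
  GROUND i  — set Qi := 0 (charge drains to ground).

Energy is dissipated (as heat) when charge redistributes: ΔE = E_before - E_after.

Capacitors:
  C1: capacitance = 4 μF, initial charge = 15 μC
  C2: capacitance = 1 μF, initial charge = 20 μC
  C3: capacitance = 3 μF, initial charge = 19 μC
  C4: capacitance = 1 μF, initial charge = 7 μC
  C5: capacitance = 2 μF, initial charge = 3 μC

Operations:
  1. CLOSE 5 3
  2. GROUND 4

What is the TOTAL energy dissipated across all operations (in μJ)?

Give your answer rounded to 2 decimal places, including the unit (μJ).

Initial: C1(4μF, Q=15μC, V=3.75V), C2(1μF, Q=20μC, V=20.00V), C3(3μF, Q=19μC, V=6.33V), C4(1μF, Q=7μC, V=7.00V), C5(2μF, Q=3μC, V=1.50V)
Op 1: CLOSE 5-3: Q_total=22.00, C_total=5.00, V=4.40; Q5=8.80, Q3=13.20; dissipated=14.017
Op 2: GROUND 4: Q4=0; energy lost=24.500
Total dissipated: 38.517 μJ

Answer: 38.52 μJ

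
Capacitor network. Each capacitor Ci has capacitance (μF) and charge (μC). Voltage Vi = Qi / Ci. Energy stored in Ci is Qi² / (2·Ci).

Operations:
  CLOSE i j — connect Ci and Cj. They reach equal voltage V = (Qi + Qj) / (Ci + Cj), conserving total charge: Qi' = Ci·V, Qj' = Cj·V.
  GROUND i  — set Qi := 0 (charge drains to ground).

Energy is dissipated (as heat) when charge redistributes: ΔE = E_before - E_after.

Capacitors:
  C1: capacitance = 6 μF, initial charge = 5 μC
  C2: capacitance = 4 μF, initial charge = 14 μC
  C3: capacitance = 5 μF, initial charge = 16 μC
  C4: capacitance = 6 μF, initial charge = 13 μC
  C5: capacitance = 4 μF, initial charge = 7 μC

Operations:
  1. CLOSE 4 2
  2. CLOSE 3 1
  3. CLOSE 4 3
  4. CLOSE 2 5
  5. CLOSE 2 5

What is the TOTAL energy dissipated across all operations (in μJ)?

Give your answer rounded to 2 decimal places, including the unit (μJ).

Answer: 11.53 μJ

Derivation:
Initial: C1(6μF, Q=5μC, V=0.83V), C2(4μF, Q=14μC, V=3.50V), C3(5μF, Q=16μC, V=3.20V), C4(6μF, Q=13μC, V=2.17V), C5(4μF, Q=7μC, V=1.75V)
Op 1: CLOSE 4-2: Q_total=27.00, C_total=10.00, V=2.70; Q4=16.20, Q2=10.80; dissipated=2.133
Op 2: CLOSE 3-1: Q_total=21.00, C_total=11.00, V=1.91; Q3=9.55, Q1=11.45; dissipated=7.638
Op 3: CLOSE 4-3: Q_total=25.75, C_total=11.00, V=2.34; Q4=14.04, Q3=11.70; dissipated=0.853
Op 4: CLOSE 2-5: Q_total=17.80, C_total=8.00, V=2.23; Q2=8.90, Q5=8.90; dissipated=0.902
Op 5: CLOSE 2-5: Q_total=17.80, C_total=8.00, V=2.23; Q2=8.90, Q5=8.90; dissipated=0.000
Total dissipated: 11.527 μJ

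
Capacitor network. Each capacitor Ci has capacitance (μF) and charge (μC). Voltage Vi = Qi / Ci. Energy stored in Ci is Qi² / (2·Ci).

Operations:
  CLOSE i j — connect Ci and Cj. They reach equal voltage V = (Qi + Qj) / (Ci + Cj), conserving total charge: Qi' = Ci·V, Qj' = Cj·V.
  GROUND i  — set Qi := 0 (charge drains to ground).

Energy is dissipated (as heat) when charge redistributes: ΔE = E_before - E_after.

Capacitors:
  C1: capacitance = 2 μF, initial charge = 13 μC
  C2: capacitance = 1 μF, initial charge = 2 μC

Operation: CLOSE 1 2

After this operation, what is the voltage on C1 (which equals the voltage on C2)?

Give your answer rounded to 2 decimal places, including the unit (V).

Initial: C1(2μF, Q=13μC, V=6.50V), C2(1μF, Q=2μC, V=2.00V)
Op 1: CLOSE 1-2: Q_total=15.00, C_total=3.00, V=5.00; Q1=10.00, Q2=5.00; dissipated=6.750

Answer: 5.00 V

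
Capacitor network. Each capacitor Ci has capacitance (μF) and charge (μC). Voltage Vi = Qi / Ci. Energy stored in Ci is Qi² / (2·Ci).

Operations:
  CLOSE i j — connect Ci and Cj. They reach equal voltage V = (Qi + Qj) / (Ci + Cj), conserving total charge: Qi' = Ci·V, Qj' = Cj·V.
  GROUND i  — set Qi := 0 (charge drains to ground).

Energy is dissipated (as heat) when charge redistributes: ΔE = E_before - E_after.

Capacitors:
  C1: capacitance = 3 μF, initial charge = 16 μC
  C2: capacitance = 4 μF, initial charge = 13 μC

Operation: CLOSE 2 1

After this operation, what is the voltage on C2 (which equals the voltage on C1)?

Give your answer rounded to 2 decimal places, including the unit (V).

Answer: 4.14 V

Derivation:
Initial: C1(3μF, Q=16μC, V=5.33V), C2(4μF, Q=13μC, V=3.25V)
Op 1: CLOSE 2-1: Q_total=29.00, C_total=7.00, V=4.14; Q2=16.57, Q1=12.43; dissipated=3.720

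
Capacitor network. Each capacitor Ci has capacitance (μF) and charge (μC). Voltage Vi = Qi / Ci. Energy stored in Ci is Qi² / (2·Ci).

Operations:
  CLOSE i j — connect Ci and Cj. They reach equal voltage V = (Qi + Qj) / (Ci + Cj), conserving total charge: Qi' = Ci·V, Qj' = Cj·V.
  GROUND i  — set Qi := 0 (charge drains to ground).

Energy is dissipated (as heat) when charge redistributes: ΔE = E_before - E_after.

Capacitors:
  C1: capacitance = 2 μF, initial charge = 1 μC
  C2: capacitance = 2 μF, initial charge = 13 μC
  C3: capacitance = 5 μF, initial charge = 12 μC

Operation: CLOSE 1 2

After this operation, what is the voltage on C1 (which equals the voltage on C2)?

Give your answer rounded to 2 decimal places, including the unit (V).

Initial: C1(2μF, Q=1μC, V=0.50V), C2(2μF, Q=13μC, V=6.50V), C3(5μF, Q=12μC, V=2.40V)
Op 1: CLOSE 1-2: Q_total=14.00, C_total=4.00, V=3.50; Q1=7.00, Q2=7.00; dissipated=18.000

Answer: 3.50 V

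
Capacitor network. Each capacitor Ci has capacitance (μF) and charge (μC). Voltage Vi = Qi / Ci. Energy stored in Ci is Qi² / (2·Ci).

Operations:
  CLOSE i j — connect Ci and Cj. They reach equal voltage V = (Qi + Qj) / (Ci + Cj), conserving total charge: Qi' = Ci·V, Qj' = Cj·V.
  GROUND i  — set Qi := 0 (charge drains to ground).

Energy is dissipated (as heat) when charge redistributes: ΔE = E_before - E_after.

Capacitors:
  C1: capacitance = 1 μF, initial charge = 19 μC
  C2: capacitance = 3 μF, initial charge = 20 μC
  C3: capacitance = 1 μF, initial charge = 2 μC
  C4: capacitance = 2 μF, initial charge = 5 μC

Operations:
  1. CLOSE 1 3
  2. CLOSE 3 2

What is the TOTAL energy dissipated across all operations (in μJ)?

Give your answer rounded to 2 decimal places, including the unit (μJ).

Answer: 77.76 μJ

Derivation:
Initial: C1(1μF, Q=19μC, V=19.00V), C2(3μF, Q=20μC, V=6.67V), C3(1μF, Q=2μC, V=2.00V), C4(2μF, Q=5μC, V=2.50V)
Op 1: CLOSE 1-3: Q_total=21.00, C_total=2.00, V=10.50; Q1=10.50, Q3=10.50; dissipated=72.250
Op 2: CLOSE 3-2: Q_total=30.50, C_total=4.00, V=7.62; Q3=7.62, Q2=22.88; dissipated=5.510
Total dissipated: 77.760 μJ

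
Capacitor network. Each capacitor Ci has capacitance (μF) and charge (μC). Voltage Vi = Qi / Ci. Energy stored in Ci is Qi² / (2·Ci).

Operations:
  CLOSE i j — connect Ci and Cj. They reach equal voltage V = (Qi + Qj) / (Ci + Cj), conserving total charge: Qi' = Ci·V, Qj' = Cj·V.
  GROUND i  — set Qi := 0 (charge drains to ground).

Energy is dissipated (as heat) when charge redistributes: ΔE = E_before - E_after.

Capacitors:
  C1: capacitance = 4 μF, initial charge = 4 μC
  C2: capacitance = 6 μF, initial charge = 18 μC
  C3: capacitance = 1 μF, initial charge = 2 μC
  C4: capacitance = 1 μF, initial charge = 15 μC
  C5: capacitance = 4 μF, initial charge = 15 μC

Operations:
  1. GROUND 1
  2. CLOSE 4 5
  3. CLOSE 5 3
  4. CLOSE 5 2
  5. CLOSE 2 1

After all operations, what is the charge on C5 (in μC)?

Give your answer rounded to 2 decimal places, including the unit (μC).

Answer: 15.52 μC

Derivation:
Initial: C1(4μF, Q=4μC, V=1.00V), C2(6μF, Q=18μC, V=3.00V), C3(1μF, Q=2μC, V=2.00V), C4(1μF, Q=15μC, V=15.00V), C5(4μF, Q=15μC, V=3.75V)
Op 1: GROUND 1: Q1=0; energy lost=2.000
Op 2: CLOSE 4-5: Q_total=30.00, C_total=5.00, V=6.00; Q4=6.00, Q5=24.00; dissipated=50.625
Op 3: CLOSE 5-3: Q_total=26.00, C_total=5.00, V=5.20; Q5=20.80, Q3=5.20; dissipated=6.400
Op 4: CLOSE 5-2: Q_total=38.80, C_total=10.00, V=3.88; Q5=15.52, Q2=23.28; dissipated=5.808
Op 5: CLOSE 2-1: Q_total=23.28, C_total=10.00, V=2.33; Q2=13.97, Q1=9.31; dissipated=18.065
Final charges: Q1=9.31, Q2=13.97, Q3=5.20, Q4=6.00, Q5=15.52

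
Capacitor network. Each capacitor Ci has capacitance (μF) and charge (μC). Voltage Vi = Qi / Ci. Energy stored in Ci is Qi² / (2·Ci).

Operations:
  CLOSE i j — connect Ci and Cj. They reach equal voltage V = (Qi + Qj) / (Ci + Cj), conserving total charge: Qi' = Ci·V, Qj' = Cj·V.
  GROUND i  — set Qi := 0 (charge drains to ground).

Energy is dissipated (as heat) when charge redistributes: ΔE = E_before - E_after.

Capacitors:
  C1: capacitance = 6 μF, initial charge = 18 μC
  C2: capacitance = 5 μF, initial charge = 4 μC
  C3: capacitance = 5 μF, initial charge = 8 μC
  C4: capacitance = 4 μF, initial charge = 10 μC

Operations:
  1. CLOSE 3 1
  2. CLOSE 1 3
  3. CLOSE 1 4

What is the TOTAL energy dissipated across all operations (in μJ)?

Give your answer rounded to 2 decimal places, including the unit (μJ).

Answer: 2.70 μJ

Derivation:
Initial: C1(6μF, Q=18μC, V=3.00V), C2(5μF, Q=4μC, V=0.80V), C3(5μF, Q=8μC, V=1.60V), C4(4μF, Q=10μC, V=2.50V)
Op 1: CLOSE 3-1: Q_total=26.00, C_total=11.00, V=2.36; Q3=11.82, Q1=14.18; dissipated=2.673
Op 2: CLOSE 1-3: Q_total=26.00, C_total=11.00, V=2.36; Q1=14.18, Q3=11.82; dissipated=0.000
Op 3: CLOSE 1-4: Q_total=24.18, C_total=10.00, V=2.42; Q1=14.51, Q4=9.67; dissipated=0.022
Total dissipated: 2.695 μJ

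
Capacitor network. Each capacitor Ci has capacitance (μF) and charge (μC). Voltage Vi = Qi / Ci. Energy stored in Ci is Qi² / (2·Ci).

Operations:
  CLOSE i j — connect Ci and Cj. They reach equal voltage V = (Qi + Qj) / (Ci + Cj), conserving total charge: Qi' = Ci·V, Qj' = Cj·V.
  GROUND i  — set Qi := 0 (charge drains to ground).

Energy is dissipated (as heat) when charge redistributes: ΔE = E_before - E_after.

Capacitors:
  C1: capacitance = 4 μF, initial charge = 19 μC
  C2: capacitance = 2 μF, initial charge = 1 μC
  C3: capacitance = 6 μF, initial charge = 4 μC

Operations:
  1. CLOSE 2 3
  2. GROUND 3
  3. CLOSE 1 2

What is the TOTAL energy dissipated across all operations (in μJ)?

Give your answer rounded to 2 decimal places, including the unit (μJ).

Initial: C1(4μF, Q=19μC, V=4.75V), C2(2μF, Q=1μC, V=0.50V), C3(6μF, Q=4μC, V=0.67V)
Op 1: CLOSE 2-3: Q_total=5.00, C_total=8.00, V=0.62; Q2=1.25, Q3=3.75; dissipated=0.021
Op 2: GROUND 3: Q3=0; energy lost=1.172
Op 3: CLOSE 1-2: Q_total=20.25, C_total=6.00, V=3.38; Q1=13.50, Q2=6.75; dissipated=11.344
Total dissipated: 12.536 μJ

Answer: 12.54 μJ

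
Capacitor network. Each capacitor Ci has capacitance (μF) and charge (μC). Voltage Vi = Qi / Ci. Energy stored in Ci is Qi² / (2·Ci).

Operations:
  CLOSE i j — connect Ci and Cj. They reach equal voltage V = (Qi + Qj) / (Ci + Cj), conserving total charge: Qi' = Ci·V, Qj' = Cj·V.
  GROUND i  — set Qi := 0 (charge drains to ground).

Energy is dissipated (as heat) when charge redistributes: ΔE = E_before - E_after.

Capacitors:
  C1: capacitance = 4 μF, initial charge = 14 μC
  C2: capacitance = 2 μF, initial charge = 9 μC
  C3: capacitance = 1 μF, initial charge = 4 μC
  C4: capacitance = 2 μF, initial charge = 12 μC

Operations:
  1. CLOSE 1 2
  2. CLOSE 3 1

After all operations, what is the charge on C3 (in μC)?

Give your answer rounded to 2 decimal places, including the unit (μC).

Answer: 3.87 μC

Derivation:
Initial: C1(4μF, Q=14μC, V=3.50V), C2(2μF, Q=9μC, V=4.50V), C3(1μF, Q=4μC, V=4.00V), C4(2μF, Q=12μC, V=6.00V)
Op 1: CLOSE 1-2: Q_total=23.00, C_total=6.00, V=3.83; Q1=15.33, Q2=7.67; dissipated=0.667
Op 2: CLOSE 3-1: Q_total=19.33, C_total=5.00, V=3.87; Q3=3.87, Q1=15.47; dissipated=0.011
Final charges: Q1=15.47, Q2=7.67, Q3=3.87, Q4=12.00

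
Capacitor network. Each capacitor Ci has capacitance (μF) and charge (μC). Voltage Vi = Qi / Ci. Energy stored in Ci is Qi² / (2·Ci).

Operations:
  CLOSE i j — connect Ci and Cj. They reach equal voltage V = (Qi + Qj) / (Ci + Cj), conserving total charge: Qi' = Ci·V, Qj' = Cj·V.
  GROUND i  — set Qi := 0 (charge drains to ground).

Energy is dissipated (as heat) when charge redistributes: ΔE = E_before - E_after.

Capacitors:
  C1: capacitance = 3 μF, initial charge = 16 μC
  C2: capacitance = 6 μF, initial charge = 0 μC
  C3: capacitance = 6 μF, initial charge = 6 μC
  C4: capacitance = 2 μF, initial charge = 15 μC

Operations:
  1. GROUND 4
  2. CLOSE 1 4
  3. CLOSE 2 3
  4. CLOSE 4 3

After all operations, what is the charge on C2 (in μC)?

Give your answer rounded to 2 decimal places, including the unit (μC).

Initial: C1(3μF, Q=16μC, V=5.33V), C2(6μF, Q=0μC, V=0.00V), C3(6μF, Q=6μC, V=1.00V), C4(2μF, Q=15μC, V=7.50V)
Op 1: GROUND 4: Q4=0; energy lost=56.250
Op 2: CLOSE 1-4: Q_total=16.00, C_total=5.00, V=3.20; Q1=9.60, Q4=6.40; dissipated=17.067
Op 3: CLOSE 2-3: Q_total=6.00, C_total=12.00, V=0.50; Q2=3.00, Q3=3.00; dissipated=1.500
Op 4: CLOSE 4-3: Q_total=9.40, C_total=8.00, V=1.18; Q4=2.35, Q3=7.05; dissipated=5.468
Final charges: Q1=9.60, Q2=3.00, Q3=7.05, Q4=2.35

Answer: 3.00 μC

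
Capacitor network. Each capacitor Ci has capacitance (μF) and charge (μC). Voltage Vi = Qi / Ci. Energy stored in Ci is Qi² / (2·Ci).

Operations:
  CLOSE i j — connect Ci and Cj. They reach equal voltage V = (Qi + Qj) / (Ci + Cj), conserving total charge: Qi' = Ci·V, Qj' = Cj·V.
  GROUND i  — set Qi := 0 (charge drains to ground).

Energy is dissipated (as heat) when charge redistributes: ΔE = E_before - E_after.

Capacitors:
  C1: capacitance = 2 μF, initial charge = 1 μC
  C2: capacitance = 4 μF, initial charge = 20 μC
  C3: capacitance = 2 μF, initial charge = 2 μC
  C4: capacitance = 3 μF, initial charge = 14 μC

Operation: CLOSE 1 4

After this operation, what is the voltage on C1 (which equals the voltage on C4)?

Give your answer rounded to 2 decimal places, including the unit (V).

Initial: C1(2μF, Q=1μC, V=0.50V), C2(4μF, Q=20μC, V=5.00V), C3(2μF, Q=2μC, V=1.00V), C4(3μF, Q=14μC, V=4.67V)
Op 1: CLOSE 1-4: Q_total=15.00, C_total=5.00, V=3.00; Q1=6.00, Q4=9.00; dissipated=10.417

Answer: 3.00 V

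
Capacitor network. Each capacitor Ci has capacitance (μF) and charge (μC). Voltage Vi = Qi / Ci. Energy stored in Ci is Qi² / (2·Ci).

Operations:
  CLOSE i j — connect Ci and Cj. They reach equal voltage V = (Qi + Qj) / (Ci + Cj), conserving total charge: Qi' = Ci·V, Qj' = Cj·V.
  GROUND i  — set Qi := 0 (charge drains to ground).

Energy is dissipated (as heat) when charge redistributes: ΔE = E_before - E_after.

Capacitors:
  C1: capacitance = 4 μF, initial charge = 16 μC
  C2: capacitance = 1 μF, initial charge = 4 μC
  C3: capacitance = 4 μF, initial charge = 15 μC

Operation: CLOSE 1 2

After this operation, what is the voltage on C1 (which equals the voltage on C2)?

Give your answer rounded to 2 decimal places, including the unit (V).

Initial: C1(4μF, Q=16μC, V=4.00V), C2(1μF, Q=4μC, V=4.00V), C3(4μF, Q=15μC, V=3.75V)
Op 1: CLOSE 1-2: Q_total=20.00, C_total=5.00, V=4.00; Q1=16.00, Q2=4.00; dissipated=0.000

Answer: 4.00 V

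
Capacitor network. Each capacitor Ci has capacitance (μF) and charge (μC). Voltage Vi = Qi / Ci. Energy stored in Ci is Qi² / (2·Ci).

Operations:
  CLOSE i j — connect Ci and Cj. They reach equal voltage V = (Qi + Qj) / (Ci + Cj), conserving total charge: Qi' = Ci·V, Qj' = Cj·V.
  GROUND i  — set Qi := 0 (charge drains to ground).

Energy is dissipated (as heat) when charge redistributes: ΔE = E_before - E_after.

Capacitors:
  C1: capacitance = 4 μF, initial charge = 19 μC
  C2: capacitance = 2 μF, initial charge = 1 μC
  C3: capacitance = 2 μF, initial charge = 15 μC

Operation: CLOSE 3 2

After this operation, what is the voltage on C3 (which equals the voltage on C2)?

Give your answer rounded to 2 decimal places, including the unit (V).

Answer: 4.00 V

Derivation:
Initial: C1(4μF, Q=19μC, V=4.75V), C2(2μF, Q=1μC, V=0.50V), C3(2μF, Q=15μC, V=7.50V)
Op 1: CLOSE 3-2: Q_total=16.00, C_total=4.00, V=4.00; Q3=8.00, Q2=8.00; dissipated=24.500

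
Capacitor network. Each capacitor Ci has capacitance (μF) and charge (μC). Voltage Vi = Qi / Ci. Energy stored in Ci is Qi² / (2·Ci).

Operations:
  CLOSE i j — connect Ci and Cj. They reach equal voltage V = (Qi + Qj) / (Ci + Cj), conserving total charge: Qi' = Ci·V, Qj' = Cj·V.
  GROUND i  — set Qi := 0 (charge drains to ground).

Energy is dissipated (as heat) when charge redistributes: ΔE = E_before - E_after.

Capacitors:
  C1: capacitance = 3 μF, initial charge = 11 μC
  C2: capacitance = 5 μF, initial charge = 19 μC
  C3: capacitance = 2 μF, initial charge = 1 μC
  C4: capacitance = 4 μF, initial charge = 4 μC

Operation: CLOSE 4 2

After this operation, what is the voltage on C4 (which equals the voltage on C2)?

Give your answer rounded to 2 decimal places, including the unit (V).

Initial: C1(3μF, Q=11μC, V=3.67V), C2(5μF, Q=19μC, V=3.80V), C3(2μF, Q=1μC, V=0.50V), C4(4μF, Q=4μC, V=1.00V)
Op 1: CLOSE 4-2: Q_total=23.00, C_total=9.00, V=2.56; Q4=10.22, Q2=12.78; dissipated=8.711

Answer: 2.56 V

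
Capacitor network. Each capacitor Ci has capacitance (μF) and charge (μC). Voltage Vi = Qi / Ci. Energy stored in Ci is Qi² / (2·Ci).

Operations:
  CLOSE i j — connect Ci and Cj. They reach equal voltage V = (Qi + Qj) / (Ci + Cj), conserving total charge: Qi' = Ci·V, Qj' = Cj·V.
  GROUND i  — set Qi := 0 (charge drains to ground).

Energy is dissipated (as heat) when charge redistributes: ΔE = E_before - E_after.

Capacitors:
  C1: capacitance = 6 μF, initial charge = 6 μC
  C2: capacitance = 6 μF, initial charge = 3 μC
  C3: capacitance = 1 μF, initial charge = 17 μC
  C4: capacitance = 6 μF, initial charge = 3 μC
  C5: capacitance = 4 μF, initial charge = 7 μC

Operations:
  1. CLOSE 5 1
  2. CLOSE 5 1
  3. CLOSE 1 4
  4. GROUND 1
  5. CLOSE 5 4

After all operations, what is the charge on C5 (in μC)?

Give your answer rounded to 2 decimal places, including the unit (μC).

Answer: 4.24 μC

Derivation:
Initial: C1(6μF, Q=6μC, V=1.00V), C2(6μF, Q=3μC, V=0.50V), C3(1μF, Q=17μC, V=17.00V), C4(6μF, Q=3μC, V=0.50V), C5(4μF, Q=7μC, V=1.75V)
Op 1: CLOSE 5-1: Q_total=13.00, C_total=10.00, V=1.30; Q5=5.20, Q1=7.80; dissipated=0.675
Op 2: CLOSE 5-1: Q_total=13.00, C_total=10.00, V=1.30; Q5=5.20, Q1=7.80; dissipated=0.000
Op 3: CLOSE 1-4: Q_total=10.80, C_total=12.00, V=0.90; Q1=5.40, Q4=5.40; dissipated=0.960
Op 4: GROUND 1: Q1=0; energy lost=2.430
Op 5: CLOSE 5-4: Q_total=10.60, C_total=10.00, V=1.06; Q5=4.24, Q4=6.36; dissipated=0.192
Final charges: Q1=0.00, Q2=3.00, Q3=17.00, Q4=6.36, Q5=4.24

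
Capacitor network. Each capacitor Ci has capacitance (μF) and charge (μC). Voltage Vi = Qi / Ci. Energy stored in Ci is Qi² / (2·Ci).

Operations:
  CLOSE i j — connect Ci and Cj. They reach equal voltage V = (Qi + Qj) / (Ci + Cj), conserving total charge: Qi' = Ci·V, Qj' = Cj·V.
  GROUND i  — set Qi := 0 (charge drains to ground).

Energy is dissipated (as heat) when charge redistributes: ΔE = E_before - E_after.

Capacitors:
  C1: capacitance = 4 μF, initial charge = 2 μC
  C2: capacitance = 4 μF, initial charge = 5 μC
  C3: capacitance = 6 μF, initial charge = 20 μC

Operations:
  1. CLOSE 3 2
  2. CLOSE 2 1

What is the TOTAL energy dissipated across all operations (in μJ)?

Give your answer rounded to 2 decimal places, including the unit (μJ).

Initial: C1(4μF, Q=2μC, V=0.50V), C2(4μF, Q=5μC, V=1.25V), C3(6μF, Q=20μC, V=3.33V)
Op 1: CLOSE 3-2: Q_total=25.00, C_total=10.00, V=2.50; Q3=15.00, Q2=10.00; dissipated=5.208
Op 2: CLOSE 2-1: Q_total=12.00, C_total=8.00, V=1.50; Q2=6.00, Q1=6.00; dissipated=4.000
Total dissipated: 9.208 μJ

Answer: 9.21 μJ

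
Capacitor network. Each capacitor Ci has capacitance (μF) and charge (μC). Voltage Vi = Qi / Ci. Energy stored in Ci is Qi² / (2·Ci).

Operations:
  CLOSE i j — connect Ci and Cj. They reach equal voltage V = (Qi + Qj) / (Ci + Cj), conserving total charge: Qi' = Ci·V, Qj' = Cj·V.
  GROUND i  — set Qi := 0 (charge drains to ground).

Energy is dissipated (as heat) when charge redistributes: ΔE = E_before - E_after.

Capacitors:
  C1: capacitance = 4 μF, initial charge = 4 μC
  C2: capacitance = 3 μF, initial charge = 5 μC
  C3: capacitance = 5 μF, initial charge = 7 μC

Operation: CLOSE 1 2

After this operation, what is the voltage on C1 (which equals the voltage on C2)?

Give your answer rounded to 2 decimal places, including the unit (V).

Initial: C1(4μF, Q=4μC, V=1.00V), C2(3μF, Q=5μC, V=1.67V), C3(5μF, Q=7μC, V=1.40V)
Op 1: CLOSE 1-2: Q_total=9.00, C_total=7.00, V=1.29; Q1=5.14, Q2=3.86; dissipated=0.381

Answer: 1.29 V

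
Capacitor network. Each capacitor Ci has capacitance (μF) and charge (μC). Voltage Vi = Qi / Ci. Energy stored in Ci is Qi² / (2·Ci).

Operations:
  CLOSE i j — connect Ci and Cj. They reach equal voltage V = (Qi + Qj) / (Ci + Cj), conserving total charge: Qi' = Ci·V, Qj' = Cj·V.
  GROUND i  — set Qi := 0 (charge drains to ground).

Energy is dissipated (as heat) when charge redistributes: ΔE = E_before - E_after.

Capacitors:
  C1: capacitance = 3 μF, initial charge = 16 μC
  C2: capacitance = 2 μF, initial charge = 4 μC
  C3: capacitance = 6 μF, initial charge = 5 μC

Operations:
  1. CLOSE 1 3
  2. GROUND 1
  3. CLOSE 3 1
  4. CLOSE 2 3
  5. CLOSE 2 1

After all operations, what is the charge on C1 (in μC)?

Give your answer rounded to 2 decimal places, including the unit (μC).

Initial: C1(3μF, Q=16μC, V=5.33V), C2(2μF, Q=4μC, V=2.00V), C3(6μF, Q=5μC, V=0.83V)
Op 1: CLOSE 1-3: Q_total=21.00, C_total=9.00, V=2.33; Q1=7.00, Q3=14.00; dissipated=20.250
Op 2: GROUND 1: Q1=0; energy lost=8.167
Op 3: CLOSE 3-1: Q_total=14.00, C_total=9.00, V=1.56; Q3=9.33, Q1=4.67; dissipated=5.444
Op 4: CLOSE 2-3: Q_total=13.33, C_total=8.00, V=1.67; Q2=3.33, Q3=10.00; dissipated=0.148
Op 5: CLOSE 2-1: Q_total=8.00, C_total=5.00, V=1.60; Q2=3.20, Q1=4.80; dissipated=0.007
Final charges: Q1=4.80, Q2=3.20, Q3=10.00

Answer: 4.80 μC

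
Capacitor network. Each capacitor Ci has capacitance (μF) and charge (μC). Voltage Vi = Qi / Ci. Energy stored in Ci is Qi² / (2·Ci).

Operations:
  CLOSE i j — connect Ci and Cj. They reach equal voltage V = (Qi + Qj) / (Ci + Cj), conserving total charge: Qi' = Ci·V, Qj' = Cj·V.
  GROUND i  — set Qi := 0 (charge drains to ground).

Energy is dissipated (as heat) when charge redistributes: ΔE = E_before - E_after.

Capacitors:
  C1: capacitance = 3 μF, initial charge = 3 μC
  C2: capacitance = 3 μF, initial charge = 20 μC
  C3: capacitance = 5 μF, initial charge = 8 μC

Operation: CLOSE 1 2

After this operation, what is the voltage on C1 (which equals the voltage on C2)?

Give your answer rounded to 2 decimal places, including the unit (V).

Answer: 3.83 V

Derivation:
Initial: C1(3μF, Q=3μC, V=1.00V), C2(3μF, Q=20μC, V=6.67V), C3(5μF, Q=8μC, V=1.60V)
Op 1: CLOSE 1-2: Q_total=23.00, C_total=6.00, V=3.83; Q1=11.50, Q2=11.50; dissipated=24.083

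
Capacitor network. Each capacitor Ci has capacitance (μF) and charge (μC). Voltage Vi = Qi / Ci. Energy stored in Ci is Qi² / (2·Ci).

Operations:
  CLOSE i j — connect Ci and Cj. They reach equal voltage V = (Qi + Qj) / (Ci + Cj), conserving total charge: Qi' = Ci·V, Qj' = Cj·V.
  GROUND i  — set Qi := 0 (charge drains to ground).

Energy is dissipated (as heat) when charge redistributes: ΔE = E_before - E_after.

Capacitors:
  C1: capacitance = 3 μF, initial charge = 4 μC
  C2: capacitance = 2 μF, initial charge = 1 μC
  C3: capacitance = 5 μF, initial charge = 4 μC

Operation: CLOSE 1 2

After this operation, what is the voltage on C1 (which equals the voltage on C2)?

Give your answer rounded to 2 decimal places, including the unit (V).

Initial: C1(3μF, Q=4μC, V=1.33V), C2(2μF, Q=1μC, V=0.50V), C3(5μF, Q=4μC, V=0.80V)
Op 1: CLOSE 1-2: Q_total=5.00, C_total=5.00, V=1.00; Q1=3.00, Q2=2.00; dissipated=0.417

Answer: 1.00 V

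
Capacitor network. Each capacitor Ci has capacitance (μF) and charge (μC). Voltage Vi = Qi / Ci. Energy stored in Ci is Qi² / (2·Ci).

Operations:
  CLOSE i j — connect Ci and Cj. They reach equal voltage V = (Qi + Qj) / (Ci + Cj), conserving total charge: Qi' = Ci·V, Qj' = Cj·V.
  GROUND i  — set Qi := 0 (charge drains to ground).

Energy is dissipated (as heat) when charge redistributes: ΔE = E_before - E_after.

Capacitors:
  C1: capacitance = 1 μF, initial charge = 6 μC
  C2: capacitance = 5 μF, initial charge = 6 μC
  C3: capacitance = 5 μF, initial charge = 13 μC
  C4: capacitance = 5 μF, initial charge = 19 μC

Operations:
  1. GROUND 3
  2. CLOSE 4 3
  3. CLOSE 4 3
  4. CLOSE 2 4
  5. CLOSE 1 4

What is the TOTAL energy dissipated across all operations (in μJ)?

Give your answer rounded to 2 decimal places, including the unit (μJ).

Answer: 43.81 μJ

Derivation:
Initial: C1(1μF, Q=6μC, V=6.00V), C2(5μF, Q=6μC, V=1.20V), C3(5μF, Q=13μC, V=2.60V), C4(5μF, Q=19μC, V=3.80V)
Op 1: GROUND 3: Q3=0; energy lost=16.900
Op 2: CLOSE 4-3: Q_total=19.00, C_total=10.00, V=1.90; Q4=9.50, Q3=9.50; dissipated=18.050
Op 3: CLOSE 4-3: Q_total=19.00, C_total=10.00, V=1.90; Q4=9.50, Q3=9.50; dissipated=0.000
Op 4: CLOSE 2-4: Q_total=15.50, C_total=10.00, V=1.55; Q2=7.75, Q4=7.75; dissipated=0.613
Op 5: CLOSE 1-4: Q_total=13.75, C_total=6.00, V=2.29; Q1=2.29, Q4=11.46; dissipated=8.251
Total dissipated: 43.814 μJ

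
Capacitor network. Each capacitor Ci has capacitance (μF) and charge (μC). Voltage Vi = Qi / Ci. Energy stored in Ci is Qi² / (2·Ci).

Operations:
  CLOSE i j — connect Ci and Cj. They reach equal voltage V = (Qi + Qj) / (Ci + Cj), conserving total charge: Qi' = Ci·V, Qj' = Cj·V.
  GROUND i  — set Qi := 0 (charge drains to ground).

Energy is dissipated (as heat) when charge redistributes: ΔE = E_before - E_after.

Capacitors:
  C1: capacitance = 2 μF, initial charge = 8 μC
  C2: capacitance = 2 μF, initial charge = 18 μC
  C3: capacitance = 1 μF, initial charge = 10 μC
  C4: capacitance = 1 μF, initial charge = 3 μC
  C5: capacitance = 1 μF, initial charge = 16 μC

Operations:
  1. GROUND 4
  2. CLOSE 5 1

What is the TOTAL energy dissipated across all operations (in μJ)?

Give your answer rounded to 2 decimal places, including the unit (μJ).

Answer: 52.50 μJ

Derivation:
Initial: C1(2μF, Q=8μC, V=4.00V), C2(2μF, Q=18μC, V=9.00V), C3(1μF, Q=10μC, V=10.00V), C4(1μF, Q=3μC, V=3.00V), C5(1μF, Q=16μC, V=16.00V)
Op 1: GROUND 4: Q4=0; energy lost=4.500
Op 2: CLOSE 5-1: Q_total=24.00, C_total=3.00, V=8.00; Q5=8.00, Q1=16.00; dissipated=48.000
Total dissipated: 52.500 μJ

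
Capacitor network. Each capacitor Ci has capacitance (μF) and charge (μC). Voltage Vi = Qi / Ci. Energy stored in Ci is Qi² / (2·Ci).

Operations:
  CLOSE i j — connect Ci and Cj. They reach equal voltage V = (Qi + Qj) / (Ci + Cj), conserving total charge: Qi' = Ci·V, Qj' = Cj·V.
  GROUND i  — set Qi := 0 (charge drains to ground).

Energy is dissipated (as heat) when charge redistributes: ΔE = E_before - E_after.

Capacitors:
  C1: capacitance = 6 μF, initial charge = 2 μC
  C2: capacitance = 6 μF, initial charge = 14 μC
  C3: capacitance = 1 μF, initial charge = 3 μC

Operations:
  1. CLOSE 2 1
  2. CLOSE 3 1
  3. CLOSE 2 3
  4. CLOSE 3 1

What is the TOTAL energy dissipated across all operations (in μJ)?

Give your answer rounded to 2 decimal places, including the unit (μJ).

Answer: 7.23 μJ

Derivation:
Initial: C1(6μF, Q=2μC, V=0.33V), C2(6μF, Q=14μC, V=2.33V), C3(1μF, Q=3μC, V=3.00V)
Op 1: CLOSE 2-1: Q_total=16.00, C_total=12.00, V=1.33; Q2=8.00, Q1=8.00; dissipated=6.000
Op 2: CLOSE 3-1: Q_total=11.00, C_total=7.00, V=1.57; Q3=1.57, Q1=9.43; dissipated=1.190
Op 3: CLOSE 2-3: Q_total=9.57, C_total=7.00, V=1.37; Q2=8.20, Q3=1.37; dissipated=0.024
Op 4: CLOSE 3-1: Q_total=10.80, C_total=7.00, V=1.54; Q3=1.54, Q1=9.25; dissipated=0.018
Total dissipated: 7.233 μJ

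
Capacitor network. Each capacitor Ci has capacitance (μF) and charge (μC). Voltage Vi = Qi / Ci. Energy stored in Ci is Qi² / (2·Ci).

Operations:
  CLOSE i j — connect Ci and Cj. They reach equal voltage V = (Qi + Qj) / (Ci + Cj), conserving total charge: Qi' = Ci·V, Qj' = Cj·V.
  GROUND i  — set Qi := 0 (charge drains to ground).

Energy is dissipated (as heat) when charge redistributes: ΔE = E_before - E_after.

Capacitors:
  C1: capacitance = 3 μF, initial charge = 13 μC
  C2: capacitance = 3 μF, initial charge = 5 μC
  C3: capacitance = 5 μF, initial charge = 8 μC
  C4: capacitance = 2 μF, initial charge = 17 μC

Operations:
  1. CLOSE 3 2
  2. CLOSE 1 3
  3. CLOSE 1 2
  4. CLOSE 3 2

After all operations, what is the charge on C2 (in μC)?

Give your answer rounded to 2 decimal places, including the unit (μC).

Initial: C1(3μF, Q=13μC, V=4.33V), C2(3μF, Q=5μC, V=1.67V), C3(5μF, Q=8μC, V=1.60V), C4(2μF, Q=17μC, V=8.50V)
Op 1: CLOSE 3-2: Q_total=13.00, C_total=8.00, V=1.62; Q3=8.12, Q2=4.88; dissipated=0.004
Op 2: CLOSE 1-3: Q_total=21.12, C_total=8.00, V=2.64; Q1=7.92, Q3=13.20; dissipated=6.877
Op 3: CLOSE 1-2: Q_total=12.80, C_total=6.00, V=2.13; Q1=6.40, Q2=6.40; dissipated=0.774
Op 4: CLOSE 3-2: Q_total=19.60, C_total=8.00, V=2.45; Q3=12.25, Q2=7.35; dissipated=0.242
Final charges: Q1=6.40, Q2=7.35, Q3=12.25, Q4=17.00

Answer: 7.35 μC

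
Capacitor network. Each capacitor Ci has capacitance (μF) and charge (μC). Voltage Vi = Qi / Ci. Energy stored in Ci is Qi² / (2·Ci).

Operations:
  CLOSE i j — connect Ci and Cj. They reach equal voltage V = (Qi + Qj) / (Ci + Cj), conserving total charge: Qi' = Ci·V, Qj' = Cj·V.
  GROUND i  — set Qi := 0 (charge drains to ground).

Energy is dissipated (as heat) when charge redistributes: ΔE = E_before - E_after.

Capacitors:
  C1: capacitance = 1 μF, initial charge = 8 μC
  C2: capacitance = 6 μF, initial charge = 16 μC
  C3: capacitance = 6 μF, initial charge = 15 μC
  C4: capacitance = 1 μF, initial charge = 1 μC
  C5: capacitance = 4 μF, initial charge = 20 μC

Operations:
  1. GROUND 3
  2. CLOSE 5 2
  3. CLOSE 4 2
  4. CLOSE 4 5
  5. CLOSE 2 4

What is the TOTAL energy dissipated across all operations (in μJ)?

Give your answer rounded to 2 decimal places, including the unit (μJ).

Initial: C1(1μF, Q=8μC, V=8.00V), C2(6μF, Q=16μC, V=2.67V), C3(6μF, Q=15μC, V=2.50V), C4(1μF, Q=1μC, V=1.00V), C5(4μF, Q=20μC, V=5.00V)
Op 1: GROUND 3: Q3=0; energy lost=18.750
Op 2: CLOSE 5-2: Q_total=36.00, C_total=10.00, V=3.60; Q5=14.40, Q2=21.60; dissipated=6.533
Op 3: CLOSE 4-2: Q_total=22.60, C_total=7.00, V=3.23; Q4=3.23, Q2=19.37; dissipated=2.897
Op 4: CLOSE 4-5: Q_total=17.63, C_total=5.00, V=3.53; Q4=3.53, Q5=14.10; dissipated=0.055
Op 5: CLOSE 2-4: Q_total=22.90, C_total=7.00, V=3.27; Q2=19.63, Q4=3.27; dissipated=0.038
Total dissipated: 28.274 μJ

Answer: 28.27 μJ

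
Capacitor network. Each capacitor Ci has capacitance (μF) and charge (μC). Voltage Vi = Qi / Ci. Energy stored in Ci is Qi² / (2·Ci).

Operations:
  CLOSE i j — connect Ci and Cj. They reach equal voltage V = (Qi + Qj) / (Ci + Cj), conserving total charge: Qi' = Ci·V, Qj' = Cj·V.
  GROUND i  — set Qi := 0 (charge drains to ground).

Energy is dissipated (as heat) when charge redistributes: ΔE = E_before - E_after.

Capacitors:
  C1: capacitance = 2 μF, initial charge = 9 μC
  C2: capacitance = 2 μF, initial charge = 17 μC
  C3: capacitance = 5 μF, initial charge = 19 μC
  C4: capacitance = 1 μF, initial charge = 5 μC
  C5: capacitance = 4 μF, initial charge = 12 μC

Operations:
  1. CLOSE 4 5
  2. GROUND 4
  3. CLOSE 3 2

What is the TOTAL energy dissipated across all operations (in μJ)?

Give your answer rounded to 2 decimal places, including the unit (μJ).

Initial: C1(2μF, Q=9μC, V=4.50V), C2(2μF, Q=17μC, V=8.50V), C3(5μF, Q=19μC, V=3.80V), C4(1μF, Q=5μC, V=5.00V), C5(4μF, Q=12μC, V=3.00V)
Op 1: CLOSE 4-5: Q_total=17.00, C_total=5.00, V=3.40; Q4=3.40, Q5=13.60; dissipated=1.600
Op 2: GROUND 4: Q4=0; energy lost=5.780
Op 3: CLOSE 3-2: Q_total=36.00, C_total=7.00, V=5.14; Q3=25.71, Q2=10.29; dissipated=15.779
Total dissipated: 23.159 μJ

Answer: 23.16 μJ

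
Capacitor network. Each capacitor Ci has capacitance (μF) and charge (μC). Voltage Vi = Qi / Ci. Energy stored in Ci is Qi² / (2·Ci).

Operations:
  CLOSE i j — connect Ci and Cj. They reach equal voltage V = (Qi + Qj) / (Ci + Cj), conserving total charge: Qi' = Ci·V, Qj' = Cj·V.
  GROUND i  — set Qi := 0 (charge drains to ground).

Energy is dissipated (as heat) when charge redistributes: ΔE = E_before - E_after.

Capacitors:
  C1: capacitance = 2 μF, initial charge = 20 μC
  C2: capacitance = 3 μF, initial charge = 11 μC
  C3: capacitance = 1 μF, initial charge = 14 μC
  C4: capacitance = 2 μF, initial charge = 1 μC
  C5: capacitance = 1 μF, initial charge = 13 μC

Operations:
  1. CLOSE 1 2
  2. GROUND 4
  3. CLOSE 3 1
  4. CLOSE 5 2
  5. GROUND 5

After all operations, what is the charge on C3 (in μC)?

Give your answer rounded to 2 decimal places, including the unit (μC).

Initial: C1(2μF, Q=20μC, V=10.00V), C2(3μF, Q=11μC, V=3.67V), C3(1μF, Q=14μC, V=14.00V), C4(2μF, Q=1μC, V=0.50V), C5(1μF, Q=13μC, V=13.00V)
Op 1: CLOSE 1-2: Q_total=31.00, C_total=5.00, V=6.20; Q1=12.40, Q2=18.60; dissipated=24.067
Op 2: GROUND 4: Q4=0; energy lost=0.250
Op 3: CLOSE 3-1: Q_total=26.40, C_total=3.00, V=8.80; Q3=8.80, Q1=17.60; dissipated=20.280
Op 4: CLOSE 5-2: Q_total=31.60, C_total=4.00, V=7.90; Q5=7.90, Q2=23.70; dissipated=17.340
Op 5: GROUND 5: Q5=0; energy lost=31.205
Final charges: Q1=17.60, Q2=23.70, Q3=8.80, Q4=0.00, Q5=0.00

Answer: 8.80 μC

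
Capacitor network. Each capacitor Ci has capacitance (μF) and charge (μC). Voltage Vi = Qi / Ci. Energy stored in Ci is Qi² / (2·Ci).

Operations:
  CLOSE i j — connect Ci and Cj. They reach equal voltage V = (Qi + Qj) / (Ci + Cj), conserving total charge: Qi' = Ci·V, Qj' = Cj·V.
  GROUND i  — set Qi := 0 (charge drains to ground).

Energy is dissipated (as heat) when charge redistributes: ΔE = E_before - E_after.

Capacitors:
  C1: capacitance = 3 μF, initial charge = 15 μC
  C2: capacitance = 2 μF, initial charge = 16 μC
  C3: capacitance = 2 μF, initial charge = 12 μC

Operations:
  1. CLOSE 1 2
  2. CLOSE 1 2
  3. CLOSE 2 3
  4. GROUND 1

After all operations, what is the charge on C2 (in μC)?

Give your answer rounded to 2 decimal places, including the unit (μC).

Initial: C1(3μF, Q=15μC, V=5.00V), C2(2μF, Q=16μC, V=8.00V), C3(2μF, Q=12μC, V=6.00V)
Op 1: CLOSE 1-2: Q_total=31.00, C_total=5.00, V=6.20; Q1=18.60, Q2=12.40; dissipated=5.400
Op 2: CLOSE 1-2: Q_total=31.00, C_total=5.00, V=6.20; Q1=18.60, Q2=12.40; dissipated=0.000
Op 3: CLOSE 2-3: Q_total=24.40, C_total=4.00, V=6.10; Q2=12.20, Q3=12.20; dissipated=0.020
Op 4: GROUND 1: Q1=0; energy lost=57.660
Final charges: Q1=0.00, Q2=12.20, Q3=12.20

Answer: 12.20 μC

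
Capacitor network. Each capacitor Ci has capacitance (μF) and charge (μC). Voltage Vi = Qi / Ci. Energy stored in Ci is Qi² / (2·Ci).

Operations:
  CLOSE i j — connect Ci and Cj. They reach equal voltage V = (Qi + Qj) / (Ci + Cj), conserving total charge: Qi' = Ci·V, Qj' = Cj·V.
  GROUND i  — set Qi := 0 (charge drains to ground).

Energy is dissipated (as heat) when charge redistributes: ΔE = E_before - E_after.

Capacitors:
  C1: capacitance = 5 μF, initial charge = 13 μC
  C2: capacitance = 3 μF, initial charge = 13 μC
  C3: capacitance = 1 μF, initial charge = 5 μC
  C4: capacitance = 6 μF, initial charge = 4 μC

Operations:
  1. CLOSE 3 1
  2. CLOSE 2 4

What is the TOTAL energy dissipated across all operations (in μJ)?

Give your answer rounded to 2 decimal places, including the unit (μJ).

Answer: 15.84 μJ

Derivation:
Initial: C1(5μF, Q=13μC, V=2.60V), C2(3μF, Q=13μC, V=4.33V), C3(1μF, Q=5μC, V=5.00V), C4(6μF, Q=4μC, V=0.67V)
Op 1: CLOSE 3-1: Q_total=18.00, C_total=6.00, V=3.00; Q3=3.00, Q1=15.00; dissipated=2.400
Op 2: CLOSE 2-4: Q_total=17.00, C_total=9.00, V=1.89; Q2=5.67, Q4=11.33; dissipated=13.444
Total dissipated: 15.844 μJ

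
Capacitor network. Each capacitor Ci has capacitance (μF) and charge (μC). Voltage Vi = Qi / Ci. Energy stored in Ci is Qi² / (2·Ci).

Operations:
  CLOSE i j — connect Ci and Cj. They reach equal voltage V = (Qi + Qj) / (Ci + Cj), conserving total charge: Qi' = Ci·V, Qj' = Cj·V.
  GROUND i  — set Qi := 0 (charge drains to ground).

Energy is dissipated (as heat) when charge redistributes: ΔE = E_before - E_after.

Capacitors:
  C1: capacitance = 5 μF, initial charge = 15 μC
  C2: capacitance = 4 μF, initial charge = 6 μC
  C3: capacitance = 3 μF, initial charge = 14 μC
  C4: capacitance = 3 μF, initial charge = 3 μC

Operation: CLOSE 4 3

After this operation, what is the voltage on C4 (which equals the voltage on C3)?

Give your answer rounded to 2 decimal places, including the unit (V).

Initial: C1(5μF, Q=15μC, V=3.00V), C2(4μF, Q=6μC, V=1.50V), C3(3μF, Q=14μC, V=4.67V), C4(3μF, Q=3μC, V=1.00V)
Op 1: CLOSE 4-3: Q_total=17.00, C_total=6.00, V=2.83; Q4=8.50, Q3=8.50; dissipated=10.083

Answer: 2.83 V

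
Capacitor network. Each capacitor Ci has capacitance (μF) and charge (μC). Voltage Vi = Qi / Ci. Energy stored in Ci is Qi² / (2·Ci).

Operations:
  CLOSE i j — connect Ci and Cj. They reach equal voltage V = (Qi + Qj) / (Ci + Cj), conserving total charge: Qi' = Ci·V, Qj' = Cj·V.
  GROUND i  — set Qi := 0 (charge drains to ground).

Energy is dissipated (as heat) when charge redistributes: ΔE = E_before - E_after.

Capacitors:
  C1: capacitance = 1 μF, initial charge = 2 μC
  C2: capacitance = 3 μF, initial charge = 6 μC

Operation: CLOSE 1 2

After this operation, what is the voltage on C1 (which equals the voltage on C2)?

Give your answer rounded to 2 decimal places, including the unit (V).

Answer: 2.00 V

Derivation:
Initial: C1(1μF, Q=2μC, V=2.00V), C2(3μF, Q=6μC, V=2.00V)
Op 1: CLOSE 1-2: Q_total=8.00, C_total=4.00, V=2.00; Q1=2.00, Q2=6.00; dissipated=0.000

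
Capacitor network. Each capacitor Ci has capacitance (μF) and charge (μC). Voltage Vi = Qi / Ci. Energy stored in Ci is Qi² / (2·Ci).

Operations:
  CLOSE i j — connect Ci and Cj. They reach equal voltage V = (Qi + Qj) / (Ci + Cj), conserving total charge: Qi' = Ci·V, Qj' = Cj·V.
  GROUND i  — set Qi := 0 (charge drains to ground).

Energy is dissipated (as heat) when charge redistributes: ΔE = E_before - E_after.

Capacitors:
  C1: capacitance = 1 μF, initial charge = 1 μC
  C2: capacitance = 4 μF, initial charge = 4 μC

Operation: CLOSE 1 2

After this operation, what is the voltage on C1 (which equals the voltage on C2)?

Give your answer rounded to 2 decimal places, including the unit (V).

Initial: C1(1μF, Q=1μC, V=1.00V), C2(4μF, Q=4μC, V=1.00V)
Op 1: CLOSE 1-2: Q_total=5.00, C_total=5.00, V=1.00; Q1=1.00, Q2=4.00; dissipated=0.000

Answer: 1.00 V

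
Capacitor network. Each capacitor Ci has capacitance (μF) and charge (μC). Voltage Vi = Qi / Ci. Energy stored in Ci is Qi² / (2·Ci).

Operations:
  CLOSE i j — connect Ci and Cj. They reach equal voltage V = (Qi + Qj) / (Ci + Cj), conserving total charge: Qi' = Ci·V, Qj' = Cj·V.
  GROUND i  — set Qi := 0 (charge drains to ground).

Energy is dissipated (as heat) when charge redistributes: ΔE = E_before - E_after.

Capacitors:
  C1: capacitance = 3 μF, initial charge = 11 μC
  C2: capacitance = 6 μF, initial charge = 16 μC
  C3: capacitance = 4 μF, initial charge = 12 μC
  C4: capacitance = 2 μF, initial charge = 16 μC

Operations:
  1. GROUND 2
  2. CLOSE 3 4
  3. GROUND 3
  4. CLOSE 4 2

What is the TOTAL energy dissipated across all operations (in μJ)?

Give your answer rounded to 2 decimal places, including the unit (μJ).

Initial: C1(3μF, Q=11μC, V=3.67V), C2(6μF, Q=16μC, V=2.67V), C3(4μF, Q=12μC, V=3.00V), C4(2μF, Q=16μC, V=8.00V)
Op 1: GROUND 2: Q2=0; energy lost=21.333
Op 2: CLOSE 3-4: Q_total=28.00, C_total=6.00, V=4.67; Q3=18.67, Q4=9.33; dissipated=16.667
Op 3: GROUND 3: Q3=0; energy lost=43.556
Op 4: CLOSE 4-2: Q_total=9.33, C_total=8.00, V=1.17; Q4=2.33, Q2=7.00; dissipated=16.333
Total dissipated: 97.889 μJ

Answer: 97.89 μJ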